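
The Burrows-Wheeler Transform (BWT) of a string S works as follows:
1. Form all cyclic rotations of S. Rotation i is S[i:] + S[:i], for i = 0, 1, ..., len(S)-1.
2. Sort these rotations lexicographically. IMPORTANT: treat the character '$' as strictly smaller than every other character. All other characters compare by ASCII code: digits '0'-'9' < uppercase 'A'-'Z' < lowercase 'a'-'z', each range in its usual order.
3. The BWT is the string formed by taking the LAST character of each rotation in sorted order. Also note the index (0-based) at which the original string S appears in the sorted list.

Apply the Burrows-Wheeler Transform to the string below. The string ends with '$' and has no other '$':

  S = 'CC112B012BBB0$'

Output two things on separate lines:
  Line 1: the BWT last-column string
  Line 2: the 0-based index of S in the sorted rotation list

All 14 rotations (rotation i = S[i:]+S[:i]):
  rot[0] = CC112B012BBB0$
  rot[1] = C112B012BBB0$C
  rot[2] = 112B012BBB0$CC
  rot[3] = 12B012BBB0$CC1
  rot[4] = 2B012BBB0$CC11
  rot[5] = B012BBB0$CC112
  rot[6] = 012BBB0$CC112B
  rot[7] = 12BBB0$CC112B0
  rot[8] = 2BBB0$CC112B01
  rot[9] = BBB0$CC112B012
  rot[10] = BB0$CC112B012B
  rot[11] = B0$CC112B012BB
  rot[12] = 0$CC112B012BBB
  rot[13] = $CC112B012BBB0
Sorted (with $ < everything):
  sorted[0] = $CC112B012BBB0  (last char: '0')
  sorted[1] = 0$CC112B012BBB  (last char: 'B')
  sorted[2] = 012BBB0$CC112B  (last char: 'B')
  sorted[3] = 112B012BBB0$CC  (last char: 'C')
  sorted[4] = 12B012BBB0$CC1  (last char: '1')
  sorted[5] = 12BBB0$CC112B0  (last char: '0')
  sorted[6] = 2B012BBB0$CC11  (last char: '1')
  sorted[7] = 2BBB0$CC112B01  (last char: '1')
  sorted[8] = B0$CC112B012BB  (last char: 'B')
  sorted[9] = B012BBB0$CC112  (last char: '2')
  sorted[10] = BB0$CC112B012B  (last char: 'B')
  sorted[11] = BBB0$CC112B012  (last char: '2')
  sorted[12] = C112B012BBB0$C  (last char: 'C')
  sorted[13] = CC112B012BBB0$  (last char: '$')
Last column: 0BBC1011B2B2C$
Original string S is at sorted index 13

Answer: 0BBC1011B2B2C$
13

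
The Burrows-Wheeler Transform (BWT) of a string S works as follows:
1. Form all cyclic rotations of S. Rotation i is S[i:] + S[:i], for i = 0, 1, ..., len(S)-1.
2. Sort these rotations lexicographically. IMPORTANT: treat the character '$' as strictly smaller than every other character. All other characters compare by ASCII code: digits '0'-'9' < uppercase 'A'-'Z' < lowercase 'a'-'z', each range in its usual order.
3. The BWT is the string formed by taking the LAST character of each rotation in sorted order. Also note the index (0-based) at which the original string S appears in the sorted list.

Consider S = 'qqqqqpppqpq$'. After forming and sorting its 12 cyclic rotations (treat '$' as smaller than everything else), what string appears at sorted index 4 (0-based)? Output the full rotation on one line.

All 12 rotations (rotation i = S[i:]+S[:i]):
  rot[0] = qqqqqpppqpq$
  rot[1] = qqqqpppqpq$q
  rot[2] = qqqpppqpq$qq
  rot[3] = qqpppqpq$qqq
  rot[4] = qpppqpq$qqqq
  rot[5] = pppqpq$qqqqq
  rot[6] = ppqpq$qqqqqp
  rot[7] = pqpq$qqqqqpp
  rot[8] = qpq$qqqqqppp
  rot[9] = pq$qqqqqpppq
  rot[10] = q$qqqqqpppqp
  rot[11] = $qqqqqpppqpq
Sorted (with $ < everything):
  sorted[0] = $qqqqqpppqpq
  sorted[1] = pppqpq$qqqqq
  sorted[2] = ppqpq$qqqqqp
  sorted[3] = pq$qqqqqpppq
  sorted[4] = pqpq$qqqqqpp
  sorted[5] = q$qqqqqpppqp
  sorted[6] = qpppqpq$qqqq
  sorted[7] = qpq$qqqqqppp
  sorted[8] = qqpppqpq$qqq
  sorted[9] = qqqpppqpq$qq
  sorted[10] = qqqqpppqpq$q
  sorted[11] = qqqqqpppqpq$
sorted[4] = pqpq$qqqqqpp

Answer: pqpq$qqqqqpp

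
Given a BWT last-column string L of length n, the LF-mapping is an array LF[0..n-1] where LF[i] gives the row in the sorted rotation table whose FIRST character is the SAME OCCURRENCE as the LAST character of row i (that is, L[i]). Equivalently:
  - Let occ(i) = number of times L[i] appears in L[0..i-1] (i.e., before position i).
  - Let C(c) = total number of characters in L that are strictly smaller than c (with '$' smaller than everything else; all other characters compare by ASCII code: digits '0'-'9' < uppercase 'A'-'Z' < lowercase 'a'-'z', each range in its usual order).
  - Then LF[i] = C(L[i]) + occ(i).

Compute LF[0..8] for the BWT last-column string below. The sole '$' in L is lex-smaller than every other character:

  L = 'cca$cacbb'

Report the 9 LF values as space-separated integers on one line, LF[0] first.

Answer: 5 6 1 0 7 2 8 3 4

Derivation:
Char counts: '$':1, 'a':2, 'b':2, 'c':4
C (first-col start): C('$')=0, C('a')=1, C('b')=3, C('c')=5
L[0]='c': occ=0, LF[0]=C('c')+0=5+0=5
L[1]='c': occ=1, LF[1]=C('c')+1=5+1=6
L[2]='a': occ=0, LF[2]=C('a')+0=1+0=1
L[3]='$': occ=0, LF[3]=C('$')+0=0+0=0
L[4]='c': occ=2, LF[4]=C('c')+2=5+2=7
L[5]='a': occ=1, LF[5]=C('a')+1=1+1=2
L[6]='c': occ=3, LF[6]=C('c')+3=5+3=8
L[7]='b': occ=0, LF[7]=C('b')+0=3+0=3
L[8]='b': occ=1, LF[8]=C('b')+1=3+1=4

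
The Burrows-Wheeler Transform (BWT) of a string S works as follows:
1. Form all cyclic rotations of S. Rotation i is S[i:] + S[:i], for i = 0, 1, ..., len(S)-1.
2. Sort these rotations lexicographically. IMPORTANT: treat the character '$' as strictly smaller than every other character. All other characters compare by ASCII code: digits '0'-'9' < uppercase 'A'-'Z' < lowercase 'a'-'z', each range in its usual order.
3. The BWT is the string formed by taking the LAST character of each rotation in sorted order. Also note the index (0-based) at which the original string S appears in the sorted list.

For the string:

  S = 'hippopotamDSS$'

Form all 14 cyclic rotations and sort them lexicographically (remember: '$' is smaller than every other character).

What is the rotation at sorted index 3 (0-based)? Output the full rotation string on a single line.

Answer: SS$hippopotamD

Derivation:
All 14 rotations (rotation i = S[i:]+S[:i]):
  rot[0] = hippopotamDSS$
  rot[1] = ippopotamDSS$h
  rot[2] = ppopotamDSS$hi
  rot[3] = popotamDSS$hip
  rot[4] = opotamDSS$hipp
  rot[5] = potamDSS$hippo
  rot[6] = otamDSS$hippop
  rot[7] = tamDSS$hippopo
  rot[8] = amDSS$hippopot
  rot[9] = mDSS$hippopota
  rot[10] = DSS$hippopotam
  rot[11] = SS$hippopotamD
  rot[12] = S$hippopotamDS
  rot[13] = $hippopotamDSS
Sorted (with $ < everything):
  sorted[0] = $hippopotamDSS
  sorted[1] = DSS$hippopotam
  sorted[2] = S$hippopotamDS
  sorted[3] = SS$hippopotamD
  sorted[4] = amDSS$hippopot
  sorted[5] = hippopotamDSS$
  sorted[6] = ippopotamDSS$h
  sorted[7] = mDSS$hippopota
  sorted[8] = opotamDSS$hipp
  sorted[9] = otamDSS$hippop
  sorted[10] = popotamDSS$hip
  sorted[11] = potamDSS$hippo
  sorted[12] = ppopotamDSS$hi
  sorted[13] = tamDSS$hippopo
sorted[3] = SS$hippopotamD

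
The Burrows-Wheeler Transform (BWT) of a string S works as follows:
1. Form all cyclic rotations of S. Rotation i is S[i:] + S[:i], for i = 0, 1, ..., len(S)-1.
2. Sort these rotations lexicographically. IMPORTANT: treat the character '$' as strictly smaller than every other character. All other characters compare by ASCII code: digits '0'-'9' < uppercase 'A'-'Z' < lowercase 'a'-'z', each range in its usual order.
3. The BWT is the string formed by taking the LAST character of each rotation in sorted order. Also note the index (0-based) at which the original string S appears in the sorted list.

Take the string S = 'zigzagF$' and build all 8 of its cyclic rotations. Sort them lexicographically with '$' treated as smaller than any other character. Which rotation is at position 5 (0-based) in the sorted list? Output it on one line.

All 8 rotations (rotation i = S[i:]+S[:i]):
  rot[0] = zigzagF$
  rot[1] = igzagF$z
  rot[2] = gzagF$zi
  rot[3] = zagF$zig
  rot[4] = agF$zigz
  rot[5] = gF$zigza
  rot[6] = F$zigzag
  rot[7] = $zigzagF
Sorted (with $ < everything):
  sorted[0] = $zigzagF
  sorted[1] = F$zigzag
  sorted[2] = agF$zigz
  sorted[3] = gF$zigza
  sorted[4] = gzagF$zi
  sorted[5] = igzagF$z
  sorted[6] = zagF$zig
  sorted[7] = zigzagF$
sorted[5] = igzagF$z

Answer: igzagF$z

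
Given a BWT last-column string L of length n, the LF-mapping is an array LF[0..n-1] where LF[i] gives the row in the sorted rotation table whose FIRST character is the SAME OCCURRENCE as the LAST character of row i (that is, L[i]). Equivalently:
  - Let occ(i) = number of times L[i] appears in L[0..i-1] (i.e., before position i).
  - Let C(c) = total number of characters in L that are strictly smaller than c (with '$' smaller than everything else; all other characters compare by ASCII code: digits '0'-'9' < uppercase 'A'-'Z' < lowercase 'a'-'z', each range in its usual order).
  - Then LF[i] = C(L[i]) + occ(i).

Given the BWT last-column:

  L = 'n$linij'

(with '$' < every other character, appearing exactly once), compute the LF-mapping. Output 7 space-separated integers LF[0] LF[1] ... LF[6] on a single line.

Char counts: '$':1, 'i':2, 'j':1, 'l':1, 'n':2
C (first-col start): C('$')=0, C('i')=1, C('j')=3, C('l')=4, C('n')=5
L[0]='n': occ=0, LF[0]=C('n')+0=5+0=5
L[1]='$': occ=0, LF[1]=C('$')+0=0+0=0
L[2]='l': occ=0, LF[2]=C('l')+0=4+0=4
L[3]='i': occ=0, LF[3]=C('i')+0=1+0=1
L[4]='n': occ=1, LF[4]=C('n')+1=5+1=6
L[5]='i': occ=1, LF[5]=C('i')+1=1+1=2
L[6]='j': occ=0, LF[6]=C('j')+0=3+0=3

Answer: 5 0 4 1 6 2 3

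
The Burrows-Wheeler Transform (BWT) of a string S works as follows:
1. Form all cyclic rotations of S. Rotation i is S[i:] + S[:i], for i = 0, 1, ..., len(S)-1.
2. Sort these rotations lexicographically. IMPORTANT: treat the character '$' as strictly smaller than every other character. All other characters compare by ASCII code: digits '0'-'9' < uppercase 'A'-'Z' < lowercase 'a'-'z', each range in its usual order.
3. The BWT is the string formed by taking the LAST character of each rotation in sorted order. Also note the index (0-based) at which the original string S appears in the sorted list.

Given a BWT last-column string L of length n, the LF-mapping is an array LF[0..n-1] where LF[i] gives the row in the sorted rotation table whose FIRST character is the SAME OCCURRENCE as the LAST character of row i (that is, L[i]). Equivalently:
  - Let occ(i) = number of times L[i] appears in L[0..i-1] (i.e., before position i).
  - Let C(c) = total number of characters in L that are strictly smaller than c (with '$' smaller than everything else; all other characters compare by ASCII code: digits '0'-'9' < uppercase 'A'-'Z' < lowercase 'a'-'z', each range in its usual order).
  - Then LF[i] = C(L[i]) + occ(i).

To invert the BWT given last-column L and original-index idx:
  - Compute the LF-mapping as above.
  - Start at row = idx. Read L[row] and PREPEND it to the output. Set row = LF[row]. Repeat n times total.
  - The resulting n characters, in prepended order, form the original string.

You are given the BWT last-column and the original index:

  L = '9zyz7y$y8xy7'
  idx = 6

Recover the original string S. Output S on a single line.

Answer: y7z8yyxyz79$

Derivation:
LF mapping: 4 10 6 11 1 7 0 8 3 5 9 2
Walk LF starting at row 6, prepending L[row]:
  step 1: row=6, L[6]='$', prepend. Next row=LF[6]=0
  step 2: row=0, L[0]='9', prepend. Next row=LF[0]=4
  step 3: row=4, L[4]='7', prepend. Next row=LF[4]=1
  step 4: row=1, L[1]='z', prepend. Next row=LF[1]=10
  step 5: row=10, L[10]='y', prepend. Next row=LF[10]=9
  step 6: row=9, L[9]='x', prepend. Next row=LF[9]=5
  step 7: row=5, L[5]='y', prepend. Next row=LF[5]=7
  step 8: row=7, L[7]='y', prepend. Next row=LF[7]=8
  step 9: row=8, L[8]='8', prepend. Next row=LF[8]=3
  step 10: row=3, L[3]='z', prepend. Next row=LF[3]=11
  step 11: row=11, L[11]='7', prepend. Next row=LF[11]=2
  step 12: row=2, L[2]='y', prepend. Next row=LF[2]=6
Reversed output: y7z8yyxyz79$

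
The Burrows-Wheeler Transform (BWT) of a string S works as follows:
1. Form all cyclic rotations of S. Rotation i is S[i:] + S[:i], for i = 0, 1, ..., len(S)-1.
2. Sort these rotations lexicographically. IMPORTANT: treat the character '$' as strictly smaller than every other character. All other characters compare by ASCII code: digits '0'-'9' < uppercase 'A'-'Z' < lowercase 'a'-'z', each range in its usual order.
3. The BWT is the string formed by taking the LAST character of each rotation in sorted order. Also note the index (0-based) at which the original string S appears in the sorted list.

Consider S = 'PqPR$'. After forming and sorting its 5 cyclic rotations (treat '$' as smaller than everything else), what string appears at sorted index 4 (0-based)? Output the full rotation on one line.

All 5 rotations (rotation i = S[i:]+S[:i]):
  rot[0] = PqPR$
  rot[1] = qPR$P
  rot[2] = PR$Pq
  rot[3] = R$PqP
  rot[4] = $PqPR
Sorted (with $ < everything):
  sorted[0] = $PqPR
  sorted[1] = PR$Pq
  sorted[2] = PqPR$
  sorted[3] = R$PqP
  sorted[4] = qPR$P
sorted[4] = qPR$P

Answer: qPR$P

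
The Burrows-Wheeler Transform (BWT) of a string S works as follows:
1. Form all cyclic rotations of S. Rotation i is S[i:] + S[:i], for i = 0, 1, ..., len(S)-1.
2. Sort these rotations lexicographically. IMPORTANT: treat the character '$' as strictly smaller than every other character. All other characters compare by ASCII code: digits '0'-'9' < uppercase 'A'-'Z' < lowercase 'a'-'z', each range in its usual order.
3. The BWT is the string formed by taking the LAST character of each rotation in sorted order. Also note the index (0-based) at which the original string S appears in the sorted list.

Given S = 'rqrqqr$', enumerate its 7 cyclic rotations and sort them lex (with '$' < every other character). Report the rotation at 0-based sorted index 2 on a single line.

All 7 rotations (rotation i = S[i:]+S[:i]):
  rot[0] = rqrqqr$
  rot[1] = qrqqr$r
  rot[2] = rqqr$rq
  rot[3] = qqr$rqr
  rot[4] = qr$rqrq
  rot[5] = r$rqrqq
  rot[6] = $rqrqqr
Sorted (with $ < everything):
  sorted[0] = $rqrqqr
  sorted[1] = qqr$rqr
  sorted[2] = qr$rqrq
  sorted[3] = qrqqr$r
  sorted[4] = r$rqrqq
  sorted[5] = rqqr$rq
  sorted[6] = rqrqqr$
sorted[2] = qr$rqrq

Answer: qr$rqrq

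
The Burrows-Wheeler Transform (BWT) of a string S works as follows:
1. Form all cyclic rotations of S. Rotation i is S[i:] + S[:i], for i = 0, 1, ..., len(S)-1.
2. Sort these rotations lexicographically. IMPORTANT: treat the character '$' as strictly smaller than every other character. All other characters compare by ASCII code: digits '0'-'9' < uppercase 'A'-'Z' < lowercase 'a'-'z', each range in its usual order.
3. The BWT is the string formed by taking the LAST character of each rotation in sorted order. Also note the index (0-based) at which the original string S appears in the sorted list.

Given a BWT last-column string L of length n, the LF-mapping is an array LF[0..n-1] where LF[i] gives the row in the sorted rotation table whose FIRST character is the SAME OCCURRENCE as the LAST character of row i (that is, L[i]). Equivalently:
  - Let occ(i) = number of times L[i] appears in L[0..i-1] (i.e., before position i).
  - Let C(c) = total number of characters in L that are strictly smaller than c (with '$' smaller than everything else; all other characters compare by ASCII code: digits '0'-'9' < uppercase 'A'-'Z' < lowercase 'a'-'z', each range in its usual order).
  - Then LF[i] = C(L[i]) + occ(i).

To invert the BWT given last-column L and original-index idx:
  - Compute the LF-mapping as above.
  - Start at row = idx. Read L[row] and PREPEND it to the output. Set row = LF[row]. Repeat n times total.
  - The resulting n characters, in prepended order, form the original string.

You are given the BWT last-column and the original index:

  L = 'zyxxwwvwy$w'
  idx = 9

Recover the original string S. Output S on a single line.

LF mapping: 10 8 6 7 2 3 1 4 9 0 5
Walk LF starting at row 9, prepending L[row]:
  step 1: row=9, L[9]='$', prepend. Next row=LF[9]=0
  step 2: row=0, L[0]='z', prepend. Next row=LF[0]=10
  step 3: row=10, L[10]='w', prepend. Next row=LF[10]=5
  step 4: row=5, L[5]='w', prepend. Next row=LF[5]=3
  step 5: row=3, L[3]='x', prepend. Next row=LF[3]=7
  step 6: row=7, L[7]='w', prepend. Next row=LF[7]=4
  step 7: row=4, L[4]='w', prepend. Next row=LF[4]=2
  step 8: row=2, L[2]='x', prepend. Next row=LF[2]=6
  step 9: row=6, L[6]='v', prepend. Next row=LF[6]=1
  step 10: row=1, L[1]='y', prepend. Next row=LF[1]=8
  step 11: row=8, L[8]='y', prepend. Next row=LF[8]=9
Reversed output: yyvxwwxwwz$

Answer: yyvxwwxwwz$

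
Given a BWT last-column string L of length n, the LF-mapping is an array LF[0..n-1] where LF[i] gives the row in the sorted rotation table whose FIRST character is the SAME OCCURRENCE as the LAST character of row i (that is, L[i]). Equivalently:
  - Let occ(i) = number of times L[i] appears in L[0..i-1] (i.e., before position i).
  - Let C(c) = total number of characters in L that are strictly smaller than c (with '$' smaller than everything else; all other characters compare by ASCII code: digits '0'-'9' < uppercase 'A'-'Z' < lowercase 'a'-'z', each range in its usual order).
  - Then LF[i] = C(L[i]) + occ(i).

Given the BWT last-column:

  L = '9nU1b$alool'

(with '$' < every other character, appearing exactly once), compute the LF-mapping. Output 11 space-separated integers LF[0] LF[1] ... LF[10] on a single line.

Answer: 2 8 3 1 5 0 4 6 9 10 7

Derivation:
Char counts: '$':1, '1':1, '9':1, 'U':1, 'a':1, 'b':1, 'l':2, 'n':1, 'o':2
C (first-col start): C('$')=0, C('1')=1, C('9')=2, C('U')=3, C('a')=4, C('b')=5, C('l')=6, C('n')=8, C('o')=9
L[0]='9': occ=0, LF[0]=C('9')+0=2+0=2
L[1]='n': occ=0, LF[1]=C('n')+0=8+0=8
L[2]='U': occ=0, LF[2]=C('U')+0=3+0=3
L[3]='1': occ=0, LF[3]=C('1')+0=1+0=1
L[4]='b': occ=0, LF[4]=C('b')+0=5+0=5
L[5]='$': occ=0, LF[5]=C('$')+0=0+0=0
L[6]='a': occ=0, LF[6]=C('a')+0=4+0=4
L[7]='l': occ=0, LF[7]=C('l')+0=6+0=6
L[8]='o': occ=0, LF[8]=C('o')+0=9+0=9
L[9]='o': occ=1, LF[9]=C('o')+1=9+1=10
L[10]='l': occ=1, LF[10]=C('l')+1=6+1=7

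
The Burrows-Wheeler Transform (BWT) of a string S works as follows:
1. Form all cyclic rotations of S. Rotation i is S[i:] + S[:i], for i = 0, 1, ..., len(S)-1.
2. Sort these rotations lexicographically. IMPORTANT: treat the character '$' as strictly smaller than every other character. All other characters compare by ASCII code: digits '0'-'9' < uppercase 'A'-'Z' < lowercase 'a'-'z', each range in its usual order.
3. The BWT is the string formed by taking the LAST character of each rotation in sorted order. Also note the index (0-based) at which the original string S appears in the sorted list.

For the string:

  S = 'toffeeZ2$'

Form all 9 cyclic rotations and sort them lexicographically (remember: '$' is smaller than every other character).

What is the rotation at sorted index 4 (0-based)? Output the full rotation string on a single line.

All 9 rotations (rotation i = S[i:]+S[:i]):
  rot[0] = toffeeZ2$
  rot[1] = offeeZ2$t
  rot[2] = ffeeZ2$to
  rot[3] = feeZ2$tof
  rot[4] = eeZ2$toff
  rot[5] = eZ2$toffe
  rot[6] = Z2$toffee
  rot[7] = 2$toffeeZ
  rot[8] = $toffeeZ2
Sorted (with $ < everything):
  sorted[0] = $toffeeZ2
  sorted[1] = 2$toffeeZ
  sorted[2] = Z2$toffee
  sorted[3] = eZ2$toffe
  sorted[4] = eeZ2$toff
  sorted[5] = feeZ2$tof
  sorted[6] = ffeeZ2$to
  sorted[7] = offeeZ2$t
  sorted[8] = toffeeZ2$
sorted[4] = eeZ2$toff

Answer: eeZ2$toff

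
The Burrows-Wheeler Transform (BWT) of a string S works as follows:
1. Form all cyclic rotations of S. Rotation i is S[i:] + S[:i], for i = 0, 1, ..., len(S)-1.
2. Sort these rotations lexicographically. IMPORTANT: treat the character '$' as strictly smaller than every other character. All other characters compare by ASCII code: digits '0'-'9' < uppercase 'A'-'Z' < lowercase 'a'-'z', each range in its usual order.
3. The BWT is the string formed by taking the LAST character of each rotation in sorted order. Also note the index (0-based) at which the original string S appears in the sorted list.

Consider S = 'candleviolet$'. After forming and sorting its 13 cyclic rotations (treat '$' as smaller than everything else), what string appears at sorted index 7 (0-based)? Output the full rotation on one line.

Answer: let$candlevio

Derivation:
All 13 rotations (rotation i = S[i:]+S[:i]):
  rot[0] = candleviolet$
  rot[1] = andleviolet$c
  rot[2] = ndleviolet$ca
  rot[3] = dleviolet$can
  rot[4] = leviolet$cand
  rot[5] = eviolet$candl
  rot[6] = violet$candle
  rot[7] = iolet$candlev
  rot[8] = olet$candlevi
  rot[9] = let$candlevio
  rot[10] = et$candleviol
  rot[11] = t$candleviole
  rot[12] = $candleviolet
Sorted (with $ < everything):
  sorted[0] = $candleviolet
  sorted[1] = andleviolet$c
  sorted[2] = candleviolet$
  sorted[3] = dleviolet$can
  sorted[4] = et$candleviol
  sorted[5] = eviolet$candl
  sorted[6] = iolet$candlev
  sorted[7] = let$candlevio
  sorted[8] = leviolet$cand
  sorted[9] = ndleviolet$ca
  sorted[10] = olet$candlevi
  sorted[11] = t$candleviole
  sorted[12] = violet$candle
sorted[7] = let$candlevio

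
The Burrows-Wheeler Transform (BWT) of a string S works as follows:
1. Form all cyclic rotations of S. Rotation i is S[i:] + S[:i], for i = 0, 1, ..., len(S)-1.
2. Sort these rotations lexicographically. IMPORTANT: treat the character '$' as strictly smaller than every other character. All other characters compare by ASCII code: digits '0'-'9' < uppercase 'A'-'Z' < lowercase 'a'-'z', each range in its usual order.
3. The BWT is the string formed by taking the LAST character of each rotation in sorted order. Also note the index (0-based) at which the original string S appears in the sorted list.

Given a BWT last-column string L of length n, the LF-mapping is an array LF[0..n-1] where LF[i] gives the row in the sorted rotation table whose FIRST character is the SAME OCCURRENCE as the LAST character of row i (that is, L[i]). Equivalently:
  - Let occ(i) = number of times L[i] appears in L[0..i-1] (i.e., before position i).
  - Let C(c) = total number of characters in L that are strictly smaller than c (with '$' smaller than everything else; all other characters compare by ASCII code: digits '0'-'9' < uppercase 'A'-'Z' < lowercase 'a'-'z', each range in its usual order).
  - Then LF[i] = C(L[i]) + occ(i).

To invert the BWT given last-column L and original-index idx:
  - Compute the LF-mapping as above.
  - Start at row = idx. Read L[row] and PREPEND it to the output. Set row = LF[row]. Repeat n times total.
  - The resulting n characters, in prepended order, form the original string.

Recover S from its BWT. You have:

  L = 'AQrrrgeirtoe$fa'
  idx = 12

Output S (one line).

LF mapping: 1 2 10 11 12 7 4 8 13 14 9 5 0 6 3
Walk LF starting at row 12, prepending L[row]:
  step 1: row=12, L[12]='$', prepend. Next row=LF[12]=0
  step 2: row=0, L[0]='A', prepend. Next row=LF[0]=1
  step 3: row=1, L[1]='Q', prepend. Next row=LF[1]=2
  step 4: row=2, L[2]='r', prepend. Next row=LF[2]=10
  step 5: row=10, L[10]='o', prepend. Next row=LF[10]=9
  step 6: row=9, L[9]='t', prepend. Next row=LF[9]=14
  step 7: row=14, L[14]='a', prepend. Next row=LF[14]=3
  step 8: row=3, L[3]='r', prepend. Next row=LF[3]=11
  step 9: row=11, L[11]='e', prepend. Next row=LF[11]=5
  step 10: row=5, L[5]='g', prepend. Next row=LF[5]=7
  step 11: row=7, L[7]='i', prepend. Next row=LF[7]=8
  step 12: row=8, L[8]='r', prepend. Next row=LF[8]=13
  step 13: row=13, L[13]='f', prepend. Next row=LF[13]=6
  step 14: row=6, L[6]='e', prepend. Next row=LF[6]=4
  step 15: row=4, L[4]='r', prepend. Next row=LF[4]=12
Reversed output: refrigeratorQA$

Answer: refrigeratorQA$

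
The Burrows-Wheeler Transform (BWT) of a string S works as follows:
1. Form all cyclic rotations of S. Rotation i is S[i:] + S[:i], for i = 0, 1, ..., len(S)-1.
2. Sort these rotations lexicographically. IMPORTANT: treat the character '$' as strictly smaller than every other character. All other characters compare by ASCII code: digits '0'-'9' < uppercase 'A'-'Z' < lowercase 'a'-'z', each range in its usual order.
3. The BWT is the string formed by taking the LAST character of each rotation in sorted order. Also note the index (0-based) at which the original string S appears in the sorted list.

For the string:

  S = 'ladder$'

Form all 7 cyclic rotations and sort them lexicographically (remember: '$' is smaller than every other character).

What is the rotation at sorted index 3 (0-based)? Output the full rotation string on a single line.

All 7 rotations (rotation i = S[i:]+S[:i]):
  rot[0] = ladder$
  rot[1] = adder$l
  rot[2] = dder$la
  rot[3] = der$lad
  rot[4] = er$ladd
  rot[5] = r$ladde
  rot[6] = $ladder
Sorted (with $ < everything):
  sorted[0] = $ladder
  sorted[1] = adder$l
  sorted[2] = dder$la
  sorted[3] = der$lad
  sorted[4] = er$ladd
  sorted[5] = ladder$
  sorted[6] = r$ladde
sorted[3] = der$lad

Answer: der$lad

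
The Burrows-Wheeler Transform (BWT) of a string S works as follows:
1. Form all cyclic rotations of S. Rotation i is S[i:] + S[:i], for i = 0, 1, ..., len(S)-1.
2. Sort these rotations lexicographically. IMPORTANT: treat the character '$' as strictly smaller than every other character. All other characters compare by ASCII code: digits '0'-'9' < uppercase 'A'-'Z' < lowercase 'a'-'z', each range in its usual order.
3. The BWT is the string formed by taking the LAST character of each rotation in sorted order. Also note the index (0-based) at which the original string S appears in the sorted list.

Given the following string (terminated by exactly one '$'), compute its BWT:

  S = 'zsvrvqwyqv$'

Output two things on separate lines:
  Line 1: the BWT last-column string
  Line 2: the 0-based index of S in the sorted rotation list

All 11 rotations (rotation i = S[i:]+S[:i]):
  rot[0] = zsvrvqwyqv$
  rot[1] = svrvqwyqv$z
  rot[2] = vrvqwyqv$zs
  rot[3] = rvqwyqv$zsv
  rot[4] = vqwyqv$zsvr
  rot[5] = qwyqv$zsvrv
  rot[6] = wyqv$zsvrvq
  rot[7] = yqv$zsvrvqw
  rot[8] = qv$zsvrvqwy
  rot[9] = v$zsvrvqwyq
  rot[10] = $zsvrvqwyqv
Sorted (with $ < everything):
  sorted[0] = $zsvrvqwyqv  (last char: 'v')
  sorted[1] = qv$zsvrvqwy  (last char: 'y')
  sorted[2] = qwyqv$zsvrv  (last char: 'v')
  sorted[3] = rvqwyqv$zsv  (last char: 'v')
  sorted[4] = svrvqwyqv$z  (last char: 'z')
  sorted[5] = v$zsvrvqwyq  (last char: 'q')
  sorted[6] = vqwyqv$zsvr  (last char: 'r')
  sorted[7] = vrvqwyqv$zs  (last char: 's')
  sorted[8] = wyqv$zsvrvq  (last char: 'q')
  sorted[9] = yqv$zsvrvqw  (last char: 'w')
  sorted[10] = zsvrvqwyqv$  (last char: '$')
Last column: vyvvzqrsqw$
Original string S is at sorted index 10

Answer: vyvvzqrsqw$
10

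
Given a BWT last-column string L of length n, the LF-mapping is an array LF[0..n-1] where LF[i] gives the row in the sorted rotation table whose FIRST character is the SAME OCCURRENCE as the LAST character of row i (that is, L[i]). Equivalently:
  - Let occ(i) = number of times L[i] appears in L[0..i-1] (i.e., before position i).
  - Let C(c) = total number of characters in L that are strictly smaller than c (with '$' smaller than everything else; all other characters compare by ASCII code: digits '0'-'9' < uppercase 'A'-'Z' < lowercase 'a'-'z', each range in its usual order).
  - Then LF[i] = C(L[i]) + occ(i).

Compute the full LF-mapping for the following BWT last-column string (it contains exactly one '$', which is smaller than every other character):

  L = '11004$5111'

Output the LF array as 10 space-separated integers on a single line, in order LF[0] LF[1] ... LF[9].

Char counts: '$':1, '0':2, '1':5, '4':1, '5':1
C (first-col start): C('$')=0, C('0')=1, C('1')=3, C('4')=8, C('5')=9
L[0]='1': occ=0, LF[0]=C('1')+0=3+0=3
L[1]='1': occ=1, LF[1]=C('1')+1=3+1=4
L[2]='0': occ=0, LF[2]=C('0')+0=1+0=1
L[3]='0': occ=1, LF[3]=C('0')+1=1+1=2
L[4]='4': occ=0, LF[4]=C('4')+0=8+0=8
L[5]='$': occ=0, LF[5]=C('$')+0=0+0=0
L[6]='5': occ=0, LF[6]=C('5')+0=9+0=9
L[7]='1': occ=2, LF[7]=C('1')+2=3+2=5
L[8]='1': occ=3, LF[8]=C('1')+3=3+3=6
L[9]='1': occ=4, LF[9]=C('1')+4=3+4=7

Answer: 3 4 1 2 8 0 9 5 6 7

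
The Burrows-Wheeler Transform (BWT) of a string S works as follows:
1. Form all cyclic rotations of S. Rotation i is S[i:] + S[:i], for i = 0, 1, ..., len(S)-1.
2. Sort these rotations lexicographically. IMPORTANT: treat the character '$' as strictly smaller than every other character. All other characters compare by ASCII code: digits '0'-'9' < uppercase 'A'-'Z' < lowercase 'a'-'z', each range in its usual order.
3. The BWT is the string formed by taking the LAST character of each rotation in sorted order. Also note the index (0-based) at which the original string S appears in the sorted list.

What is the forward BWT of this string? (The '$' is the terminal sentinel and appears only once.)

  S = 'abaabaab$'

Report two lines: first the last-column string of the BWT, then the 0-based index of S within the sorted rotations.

Answer: bbbaa$aaa
5

Derivation:
All 9 rotations (rotation i = S[i:]+S[:i]):
  rot[0] = abaabaab$
  rot[1] = baabaab$a
  rot[2] = aabaab$ab
  rot[3] = abaab$aba
  rot[4] = baab$abaa
  rot[5] = aab$abaab
  rot[6] = ab$abaaba
  rot[7] = b$abaabaa
  rot[8] = $abaabaab
Sorted (with $ < everything):
  sorted[0] = $abaabaab  (last char: 'b')
  sorted[1] = aab$abaab  (last char: 'b')
  sorted[2] = aabaab$ab  (last char: 'b')
  sorted[3] = ab$abaaba  (last char: 'a')
  sorted[4] = abaab$aba  (last char: 'a')
  sorted[5] = abaabaab$  (last char: '$')
  sorted[6] = b$abaabaa  (last char: 'a')
  sorted[7] = baab$abaa  (last char: 'a')
  sorted[8] = baabaab$a  (last char: 'a')
Last column: bbbaa$aaa
Original string S is at sorted index 5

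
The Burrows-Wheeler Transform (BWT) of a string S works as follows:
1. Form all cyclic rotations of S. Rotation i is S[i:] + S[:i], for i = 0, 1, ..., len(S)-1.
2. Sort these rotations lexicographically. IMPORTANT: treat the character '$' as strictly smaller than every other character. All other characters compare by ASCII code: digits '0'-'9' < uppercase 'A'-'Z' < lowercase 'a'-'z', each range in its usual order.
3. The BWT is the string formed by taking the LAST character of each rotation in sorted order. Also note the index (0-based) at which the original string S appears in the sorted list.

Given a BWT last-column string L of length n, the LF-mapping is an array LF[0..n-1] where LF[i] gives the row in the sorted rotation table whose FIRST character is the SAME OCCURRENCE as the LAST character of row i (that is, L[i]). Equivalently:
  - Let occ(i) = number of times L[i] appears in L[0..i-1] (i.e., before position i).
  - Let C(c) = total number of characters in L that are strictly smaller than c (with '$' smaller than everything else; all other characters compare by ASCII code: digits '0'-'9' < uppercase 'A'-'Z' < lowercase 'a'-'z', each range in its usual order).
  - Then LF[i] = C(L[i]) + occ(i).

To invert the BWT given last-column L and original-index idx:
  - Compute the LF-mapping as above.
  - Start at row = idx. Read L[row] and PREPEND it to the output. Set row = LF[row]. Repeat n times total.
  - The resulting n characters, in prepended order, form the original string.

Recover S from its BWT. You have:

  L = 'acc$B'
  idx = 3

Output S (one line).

Answer: cBca$

Derivation:
LF mapping: 2 3 4 0 1
Walk LF starting at row 3, prepending L[row]:
  step 1: row=3, L[3]='$', prepend. Next row=LF[3]=0
  step 2: row=0, L[0]='a', prepend. Next row=LF[0]=2
  step 3: row=2, L[2]='c', prepend. Next row=LF[2]=4
  step 4: row=4, L[4]='B', prepend. Next row=LF[4]=1
  step 5: row=1, L[1]='c', prepend. Next row=LF[1]=3
Reversed output: cBca$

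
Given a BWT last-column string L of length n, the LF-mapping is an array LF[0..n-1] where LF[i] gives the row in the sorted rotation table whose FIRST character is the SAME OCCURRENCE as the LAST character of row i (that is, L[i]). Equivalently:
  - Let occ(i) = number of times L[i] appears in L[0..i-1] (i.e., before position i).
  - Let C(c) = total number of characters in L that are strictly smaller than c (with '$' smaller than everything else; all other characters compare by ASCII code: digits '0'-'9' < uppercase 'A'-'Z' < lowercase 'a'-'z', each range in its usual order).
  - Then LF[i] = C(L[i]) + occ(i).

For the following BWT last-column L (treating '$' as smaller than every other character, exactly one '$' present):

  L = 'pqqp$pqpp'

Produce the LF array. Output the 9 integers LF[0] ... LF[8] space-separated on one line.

Char counts: '$':1, 'p':5, 'q':3
C (first-col start): C('$')=0, C('p')=1, C('q')=6
L[0]='p': occ=0, LF[0]=C('p')+0=1+0=1
L[1]='q': occ=0, LF[1]=C('q')+0=6+0=6
L[2]='q': occ=1, LF[2]=C('q')+1=6+1=7
L[3]='p': occ=1, LF[3]=C('p')+1=1+1=2
L[4]='$': occ=0, LF[4]=C('$')+0=0+0=0
L[5]='p': occ=2, LF[5]=C('p')+2=1+2=3
L[6]='q': occ=2, LF[6]=C('q')+2=6+2=8
L[7]='p': occ=3, LF[7]=C('p')+3=1+3=4
L[8]='p': occ=4, LF[8]=C('p')+4=1+4=5

Answer: 1 6 7 2 0 3 8 4 5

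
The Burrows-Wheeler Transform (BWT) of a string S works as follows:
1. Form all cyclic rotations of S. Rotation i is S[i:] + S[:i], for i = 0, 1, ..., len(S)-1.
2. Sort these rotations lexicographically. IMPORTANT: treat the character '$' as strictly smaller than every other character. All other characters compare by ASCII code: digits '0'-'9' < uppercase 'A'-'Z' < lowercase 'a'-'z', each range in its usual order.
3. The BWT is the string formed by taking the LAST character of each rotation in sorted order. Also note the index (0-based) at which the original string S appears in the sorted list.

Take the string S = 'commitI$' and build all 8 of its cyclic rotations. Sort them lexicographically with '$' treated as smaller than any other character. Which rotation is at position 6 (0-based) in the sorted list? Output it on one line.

Answer: ommitI$c

Derivation:
All 8 rotations (rotation i = S[i:]+S[:i]):
  rot[0] = commitI$
  rot[1] = ommitI$c
  rot[2] = mmitI$co
  rot[3] = mitI$com
  rot[4] = itI$comm
  rot[5] = tI$commi
  rot[6] = I$commit
  rot[7] = $commitI
Sorted (with $ < everything):
  sorted[0] = $commitI
  sorted[1] = I$commit
  sorted[2] = commitI$
  sorted[3] = itI$comm
  sorted[4] = mitI$com
  sorted[5] = mmitI$co
  sorted[6] = ommitI$c
  sorted[7] = tI$commi
sorted[6] = ommitI$c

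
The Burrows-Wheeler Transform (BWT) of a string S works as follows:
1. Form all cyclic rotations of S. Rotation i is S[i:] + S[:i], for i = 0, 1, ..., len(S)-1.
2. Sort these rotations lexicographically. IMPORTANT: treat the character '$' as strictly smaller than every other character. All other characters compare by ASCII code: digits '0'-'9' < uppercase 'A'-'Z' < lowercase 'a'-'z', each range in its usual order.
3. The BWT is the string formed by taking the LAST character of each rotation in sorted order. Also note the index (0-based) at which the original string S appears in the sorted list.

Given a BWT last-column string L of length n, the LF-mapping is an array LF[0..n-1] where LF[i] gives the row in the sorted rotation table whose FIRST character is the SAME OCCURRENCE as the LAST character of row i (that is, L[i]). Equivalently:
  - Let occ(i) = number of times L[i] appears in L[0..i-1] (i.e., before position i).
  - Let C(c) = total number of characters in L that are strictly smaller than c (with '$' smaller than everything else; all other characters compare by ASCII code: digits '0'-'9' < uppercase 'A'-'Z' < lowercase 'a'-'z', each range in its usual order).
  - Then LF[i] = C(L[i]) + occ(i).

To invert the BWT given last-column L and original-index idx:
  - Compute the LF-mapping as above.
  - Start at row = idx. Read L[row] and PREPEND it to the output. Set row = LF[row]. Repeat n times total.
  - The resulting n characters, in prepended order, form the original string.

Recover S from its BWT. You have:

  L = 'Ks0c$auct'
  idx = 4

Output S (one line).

Answer: cactus0K$

Derivation:
LF mapping: 2 6 1 4 0 3 8 5 7
Walk LF starting at row 4, prepending L[row]:
  step 1: row=4, L[4]='$', prepend. Next row=LF[4]=0
  step 2: row=0, L[0]='K', prepend. Next row=LF[0]=2
  step 3: row=2, L[2]='0', prepend. Next row=LF[2]=1
  step 4: row=1, L[1]='s', prepend. Next row=LF[1]=6
  step 5: row=6, L[6]='u', prepend. Next row=LF[6]=8
  step 6: row=8, L[8]='t', prepend. Next row=LF[8]=7
  step 7: row=7, L[7]='c', prepend. Next row=LF[7]=5
  step 8: row=5, L[5]='a', prepend. Next row=LF[5]=3
  step 9: row=3, L[3]='c', prepend. Next row=LF[3]=4
Reversed output: cactus0K$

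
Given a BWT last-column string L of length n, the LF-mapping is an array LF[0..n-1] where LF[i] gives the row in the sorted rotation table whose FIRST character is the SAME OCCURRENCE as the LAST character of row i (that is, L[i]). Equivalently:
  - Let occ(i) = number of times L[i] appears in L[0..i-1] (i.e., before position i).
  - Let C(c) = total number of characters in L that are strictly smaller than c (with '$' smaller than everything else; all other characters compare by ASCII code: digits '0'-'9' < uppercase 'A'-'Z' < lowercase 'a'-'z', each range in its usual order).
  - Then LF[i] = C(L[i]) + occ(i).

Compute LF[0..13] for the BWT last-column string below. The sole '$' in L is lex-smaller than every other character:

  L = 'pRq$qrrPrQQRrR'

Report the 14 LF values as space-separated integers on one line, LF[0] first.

Char counts: '$':1, 'P':1, 'Q':2, 'R':3, 'p':1, 'q':2, 'r':4
C (first-col start): C('$')=0, C('P')=1, C('Q')=2, C('R')=4, C('p')=7, C('q')=8, C('r')=10
L[0]='p': occ=0, LF[0]=C('p')+0=7+0=7
L[1]='R': occ=0, LF[1]=C('R')+0=4+0=4
L[2]='q': occ=0, LF[2]=C('q')+0=8+0=8
L[3]='$': occ=0, LF[3]=C('$')+0=0+0=0
L[4]='q': occ=1, LF[4]=C('q')+1=8+1=9
L[5]='r': occ=0, LF[5]=C('r')+0=10+0=10
L[6]='r': occ=1, LF[6]=C('r')+1=10+1=11
L[7]='P': occ=0, LF[7]=C('P')+0=1+0=1
L[8]='r': occ=2, LF[8]=C('r')+2=10+2=12
L[9]='Q': occ=0, LF[9]=C('Q')+0=2+0=2
L[10]='Q': occ=1, LF[10]=C('Q')+1=2+1=3
L[11]='R': occ=1, LF[11]=C('R')+1=4+1=5
L[12]='r': occ=3, LF[12]=C('r')+3=10+3=13
L[13]='R': occ=2, LF[13]=C('R')+2=4+2=6

Answer: 7 4 8 0 9 10 11 1 12 2 3 5 13 6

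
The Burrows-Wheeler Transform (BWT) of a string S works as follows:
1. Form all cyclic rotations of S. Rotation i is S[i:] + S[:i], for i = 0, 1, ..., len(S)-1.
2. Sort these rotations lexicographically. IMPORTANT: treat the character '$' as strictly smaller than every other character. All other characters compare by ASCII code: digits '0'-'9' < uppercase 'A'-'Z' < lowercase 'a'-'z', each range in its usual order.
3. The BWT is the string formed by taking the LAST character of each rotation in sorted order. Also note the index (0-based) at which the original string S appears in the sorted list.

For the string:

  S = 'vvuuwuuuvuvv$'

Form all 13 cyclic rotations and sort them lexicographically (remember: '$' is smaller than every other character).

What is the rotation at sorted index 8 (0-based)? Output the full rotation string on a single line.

Answer: vuuwuuuvuvv$v

Derivation:
All 13 rotations (rotation i = S[i:]+S[:i]):
  rot[0] = vvuuwuuuvuvv$
  rot[1] = vuuwuuuvuvv$v
  rot[2] = uuwuuuvuvv$vv
  rot[3] = uwuuuvuvv$vvu
  rot[4] = wuuuvuvv$vvuu
  rot[5] = uuuvuvv$vvuuw
  rot[6] = uuvuvv$vvuuwu
  rot[7] = uvuvv$vvuuwuu
  rot[8] = vuvv$vvuuwuuu
  rot[9] = uvv$vvuuwuuuv
  rot[10] = vv$vvuuwuuuvu
  rot[11] = v$vvuuwuuuvuv
  rot[12] = $vvuuwuuuvuvv
Sorted (with $ < everything):
  sorted[0] = $vvuuwuuuvuvv
  sorted[1] = uuuvuvv$vvuuw
  sorted[2] = uuvuvv$vvuuwu
  sorted[3] = uuwuuuvuvv$vv
  sorted[4] = uvuvv$vvuuwuu
  sorted[5] = uvv$vvuuwuuuv
  sorted[6] = uwuuuvuvv$vvu
  sorted[7] = v$vvuuwuuuvuv
  sorted[8] = vuuwuuuvuvv$v
  sorted[9] = vuvv$vvuuwuuu
  sorted[10] = vv$vvuuwuuuvu
  sorted[11] = vvuuwuuuvuvv$
  sorted[12] = wuuuvuvv$vvuu
sorted[8] = vuuwuuuvuvv$v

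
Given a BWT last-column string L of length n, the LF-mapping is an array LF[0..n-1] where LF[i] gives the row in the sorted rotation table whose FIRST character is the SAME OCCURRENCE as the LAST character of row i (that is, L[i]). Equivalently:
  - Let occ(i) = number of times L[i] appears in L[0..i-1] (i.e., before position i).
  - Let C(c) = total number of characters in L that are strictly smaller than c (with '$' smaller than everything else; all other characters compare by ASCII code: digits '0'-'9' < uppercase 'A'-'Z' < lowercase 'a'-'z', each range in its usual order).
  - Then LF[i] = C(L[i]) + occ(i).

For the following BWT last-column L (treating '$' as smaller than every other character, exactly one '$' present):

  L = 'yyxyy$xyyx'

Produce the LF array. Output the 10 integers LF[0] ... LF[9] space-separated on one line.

Char counts: '$':1, 'x':3, 'y':6
C (first-col start): C('$')=0, C('x')=1, C('y')=4
L[0]='y': occ=0, LF[0]=C('y')+0=4+0=4
L[1]='y': occ=1, LF[1]=C('y')+1=4+1=5
L[2]='x': occ=0, LF[2]=C('x')+0=1+0=1
L[3]='y': occ=2, LF[3]=C('y')+2=4+2=6
L[4]='y': occ=3, LF[4]=C('y')+3=4+3=7
L[5]='$': occ=0, LF[5]=C('$')+0=0+0=0
L[6]='x': occ=1, LF[6]=C('x')+1=1+1=2
L[7]='y': occ=4, LF[7]=C('y')+4=4+4=8
L[8]='y': occ=5, LF[8]=C('y')+5=4+5=9
L[9]='x': occ=2, LF[9]=C('x')+2=1+2=3

Answer: 4 5 1 6 7 0 2 8 9 3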